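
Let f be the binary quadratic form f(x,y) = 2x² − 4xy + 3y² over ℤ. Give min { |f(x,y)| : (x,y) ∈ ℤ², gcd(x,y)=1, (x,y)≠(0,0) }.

translate: b→0 (≡-4 mod 4), so (2,-4,3)→(2,0,1)
flip: (2,0,1)→(1,0,2)
reduced (well bottom): (1,0,2) with a≤c, −a<b≤a
well minimum = a = 1

1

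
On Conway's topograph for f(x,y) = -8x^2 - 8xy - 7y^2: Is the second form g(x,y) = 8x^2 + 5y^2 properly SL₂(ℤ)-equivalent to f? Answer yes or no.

D₁ = -160, D₂ = -160
f is negative-definite; reduce −f:
−f: flip: (8,8,7)→(7,-8,8)
−f: translate: b→6 (≡-8 mod 14), so (7,-8,8)→(7,6,7)
−f: reduced (well bottom): (7,6,7) with a≤c, −a<b≤a
flip sign back: reduced form of f is (-7,-6,-7)
g: flip: (8,0,5)→(5,0,8)
g: reduced (well bottom): (5,0,8) with a≤c, −a<b≤a
reduced forms (-7, -6, -7) vs (5, 0, 8) ⇒ inequivalent

no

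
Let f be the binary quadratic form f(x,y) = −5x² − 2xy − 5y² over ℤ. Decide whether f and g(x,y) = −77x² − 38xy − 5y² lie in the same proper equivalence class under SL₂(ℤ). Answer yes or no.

D₁ = -96, D₂ = -96
f is negative-definite; reduce −f:
−f: reduced (well bottom): (5,2,5) with a≤c, −a<b≤a
flip sign back: reduced form of f is (-5,-2,-5)
g is negative-definite; reduce −g:
−g: flip: (77,38,5)→(5,-38,77)
−g: translate: b→2 (≡-38 mod 10), so (5,-38,77)→(5,2,5)
−g: reduced (well bottom): (5,2,5) with a≤c, −a<b≤a
flip sign back: reduced form of g is (-5,-2,-5)
reduced forms (-5, -2, -5) vs (-5, -2, -5) ⇒ equivalent

yes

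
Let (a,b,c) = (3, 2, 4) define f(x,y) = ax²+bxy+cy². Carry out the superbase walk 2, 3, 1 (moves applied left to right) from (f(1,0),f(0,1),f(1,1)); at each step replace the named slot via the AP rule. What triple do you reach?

start (3,4,9) = (f(1,0),f(0,1),f(1,1))
replace slot 2: 2·(3+9) − 4 = 20 → (3,20,9)
replace slot 3: 2·(3+20) − 9 = 37 → (3,20,37)
replace slot 1: 2·(20+37) − 3 = 111 → (111,20,37)

111,20,37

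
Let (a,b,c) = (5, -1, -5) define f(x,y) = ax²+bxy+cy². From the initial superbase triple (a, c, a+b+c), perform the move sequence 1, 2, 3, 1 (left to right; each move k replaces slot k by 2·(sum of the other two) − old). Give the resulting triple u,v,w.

start (5,-5,-1) = (f(1,0),f(0,1),f(1,1))
replace slot 1: 2·((-5)+(-1)) − 5 = -17 → (-17,-5,-1)
replace slot 2: 2·((-17)+(-1)) − (-5) = -31 → (-17,-31,-1)
replace slot 3: 2·((-17)+(-31)) − (-1) = -95 → (-17,-31,-95)
replace slot 1: 2·((-31)+(-95)) − (-17) = -235 → (-235,-31,-95)

-235,-31,-95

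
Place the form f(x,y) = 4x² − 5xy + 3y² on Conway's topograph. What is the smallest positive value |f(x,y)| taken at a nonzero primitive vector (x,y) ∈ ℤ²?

translate: b→3 (≡-5 mod 8), so (4,-5,3)→(4,3,2)
flip: (4,3,2)→(2,-3,4)
translate: b→1 (≡-3 mod 4), so (2,-3,4)→(2,1,3)
reduced (well bottom): (2,1,3) with a≤c, −a<b≤a
well minimum = a = 2

2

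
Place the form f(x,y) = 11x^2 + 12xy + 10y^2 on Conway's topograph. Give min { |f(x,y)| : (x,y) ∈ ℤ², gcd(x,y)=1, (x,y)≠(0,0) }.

translate: b→-10 (≡12 mod 22), so (11,12,10)→(11,-10,9)
flip: (11,-10,9)→(9,10,11)
translate: b→-8 (≡10 mod 18), so (9,10,11)→(9,-8,10)
reduced (well bottom): (9,-8,10) with a≤c, −a<b≤a
well minimum = a = 9

9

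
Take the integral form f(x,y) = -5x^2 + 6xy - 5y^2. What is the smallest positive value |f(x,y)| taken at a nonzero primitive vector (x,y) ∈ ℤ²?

translate: b→4 (≡-6 mod 10), so (5,-6,5)→(5,4,4)
flip: (5,4,4)→(4,-4,5)
translate: b→4 (≡-4 mod 8), so (4,-4,5)→(4,4,5)
reduced (well bottom): (4,4,5) with a≤c, −a<b≤a
well minimum |f| = |-4| = 4 (negative-definite)

4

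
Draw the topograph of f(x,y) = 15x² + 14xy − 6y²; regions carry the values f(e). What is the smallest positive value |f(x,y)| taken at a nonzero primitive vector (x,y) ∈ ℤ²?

river: ρ → (-6,22,3)
river: ρ → (3,20,-13)
river: ρ → (-13,6,10)
river: ρ → (10,14,-9)
river: ρ → (-9,22,2)
river: ρ → (2,22,-9)
river: ρ → (-9,14,10)
river: ρ → (10,6,-13)
river: ρ → (-13,20,3)
river: ρ → (3,22,-6)
river: ρ → (-6,14,15)
river: ρ → (15,16,-5)
river: ρ → (-5,14,18)
river: ρ → (18,22,-1)
river: ρ → (-1,22,18)
river: ρ → (18,14,-5)
river: ρ → (-5,16,15)
river: ρ → (15,14,-6)
closes: descent 0, river 18
min |a| on river = 1

1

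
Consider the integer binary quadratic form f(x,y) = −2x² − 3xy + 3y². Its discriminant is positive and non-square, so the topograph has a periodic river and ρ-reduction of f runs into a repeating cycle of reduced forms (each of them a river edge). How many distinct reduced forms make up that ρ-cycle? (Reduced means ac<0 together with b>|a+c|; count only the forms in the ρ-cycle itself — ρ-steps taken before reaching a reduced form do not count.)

D = 33, ⌊√D⌋ = 5
descent: ρ → (3,3,-2)  [lands on river]
river: ρ → (-2,5,1)
river: ρ → (1,5,-2)
river: ρ → (-2,3,3)
ρ-cycle length = 4 (tail of 1 descent step not counted)

4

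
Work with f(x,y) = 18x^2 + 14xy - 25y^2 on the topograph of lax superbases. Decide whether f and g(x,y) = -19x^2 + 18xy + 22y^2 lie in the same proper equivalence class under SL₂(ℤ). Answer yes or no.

D₁ = 1996, D₂ = 1996
river cycle of f (length 12): (-25, 36, 7), (7, 34, -30), (-30, 26, 11), (11, 40, -9), (-9, 32, 27), (27, 22, -14), (-14, 34, 15), (15, 26, -22), (-22, 18, 19), (19, 20, -21), … (2 more)
river cycle of g (length 12): (22, 26, -15), (-15, 34, 14), (14, 22, -27), (-27, 32, 9), (9, 40, -11), (-11, 26, 30), (30, 34, -7), (-7, 36, 25), (25, 14, -18), (-18, 22, 21), … (2 more)
cycles differ ⇒ inequivalent

no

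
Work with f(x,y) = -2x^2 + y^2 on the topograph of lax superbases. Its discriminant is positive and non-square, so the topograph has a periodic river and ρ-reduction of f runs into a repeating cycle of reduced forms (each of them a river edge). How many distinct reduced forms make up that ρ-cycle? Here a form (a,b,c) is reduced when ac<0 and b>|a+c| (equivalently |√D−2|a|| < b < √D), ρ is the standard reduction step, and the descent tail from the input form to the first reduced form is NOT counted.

D = 8, ⌊√D⌋ = 2
descent: ρ → (1,2,-1)  [lands on river]
river: ρ → (-1,2,1)
ρ-cycle length = 2 (tail of 1 descent step not counted)

2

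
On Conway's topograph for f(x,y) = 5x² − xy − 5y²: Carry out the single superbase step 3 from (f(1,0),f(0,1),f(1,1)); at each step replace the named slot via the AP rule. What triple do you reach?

start (5,-5,-1) = (f(1,0),f(0,1),f(1,1))
replace slot 3: 2·(5+(-5)) − (-1) = 1 → (5,-5,1)

5,-5,1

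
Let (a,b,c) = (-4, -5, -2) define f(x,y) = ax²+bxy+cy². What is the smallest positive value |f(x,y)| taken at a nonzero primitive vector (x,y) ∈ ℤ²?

translate: b→-3 (≡5 mod 8), so (4,5,2)→(4,-3,1)
flip: (4,-3,1)→(1,3,4)
translate: b→1 (≡3 mod 2), so (1,3,4)→(1,1,2)
reduced (well bottom): (1,1,2) with a≤c, −a<b≤a
well minimum |f| = |-1| = 1 (negative-definite)

1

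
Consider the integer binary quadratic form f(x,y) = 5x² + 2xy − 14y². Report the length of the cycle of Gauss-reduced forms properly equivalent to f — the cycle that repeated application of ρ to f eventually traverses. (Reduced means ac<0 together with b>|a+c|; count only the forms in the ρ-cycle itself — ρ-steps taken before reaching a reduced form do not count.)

D = 284, ⌊√D⌋ = 16
descent: ρ → (-14,-2,5)
descent: ρ → (5,12,-7)  [lands on river]
river: ρ → (-7,16,1)
river: ρ → (1,16,-7)
river: ρ → (-7,12,5)
river: ρ → (5,8,-11)
river: ρ → (-11,14,2)
river: ρ → (2,14,-11)
river: ρ → (-11,8,5)
ρ-cycle length = 8 (tail of 2 descent steps not counted)

8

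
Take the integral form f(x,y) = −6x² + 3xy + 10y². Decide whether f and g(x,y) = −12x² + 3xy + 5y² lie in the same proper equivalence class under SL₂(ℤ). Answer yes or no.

D₁ = 249, D₂ = 249
river cycle of f (length 16): (-6, 15, 1), (1, 15, -6), (-6, 9, 7), (7, 5, -8), (-8, 11, 4), (4, 13, -5), (-5, 7, 10), (10, 13, -2), (-2, 15, 3), (3, 15, -2), … (6 more)
river cycle of g (length 16): (5, 7, -10), (-10, 13, 2), (2, 15, -3), (-3, 15, 2), (2, 13, -10), (-10, 7, 5), (5, 13, -4), (-4, 11, 8), (8, 5, -7), (-7, 9, 6), … (6 more)
cycles differ ⇒ inequivalent

no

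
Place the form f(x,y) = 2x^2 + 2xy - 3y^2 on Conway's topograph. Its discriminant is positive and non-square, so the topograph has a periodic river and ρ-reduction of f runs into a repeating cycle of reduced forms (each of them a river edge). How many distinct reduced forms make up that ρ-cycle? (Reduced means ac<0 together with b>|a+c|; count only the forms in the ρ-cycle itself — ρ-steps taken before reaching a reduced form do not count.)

D = 28, ⌊√D⌋ = 5
river: ρ → (-3,4,1)
river: ρ → (1,4,-3)
river: ρ → (-3,2,2)
river: ρ → (2,2,-3)
ρ-cycle length = 4 (tail of 0 descent steps not counted)

4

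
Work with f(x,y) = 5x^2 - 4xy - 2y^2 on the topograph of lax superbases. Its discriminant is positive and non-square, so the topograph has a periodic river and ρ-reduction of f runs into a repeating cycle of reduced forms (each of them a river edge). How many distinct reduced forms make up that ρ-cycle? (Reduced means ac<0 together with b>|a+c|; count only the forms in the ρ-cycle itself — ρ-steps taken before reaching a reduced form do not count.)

D = 56, ⌊√D⌋ = 7
descent: ρ → (-2,4,5)  [lands on river]
river: ρ → (5,6,-1)
river: ρ → (-1,6,5)
river: ρ → (5,4,-2)
ρ-cycle length = 4 (tail of 1 descent step not counted)

4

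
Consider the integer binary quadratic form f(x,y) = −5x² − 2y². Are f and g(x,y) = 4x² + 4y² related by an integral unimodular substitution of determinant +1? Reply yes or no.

D₁ = -40, D₂ = -64
discriminants differ ⇒ not SL₂(ℤ)-equivalent

no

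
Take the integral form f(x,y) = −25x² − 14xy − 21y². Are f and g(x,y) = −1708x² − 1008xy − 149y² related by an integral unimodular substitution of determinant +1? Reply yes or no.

D₁ = -1904, D₂ = -1904
f is negative-definite; reduce −f:
−f: flip: (25,14,21)→(21,-14,25)
−f: reduced (well bottom): (21,-14,25) with a≤c, −a<b≤a
flip sign back: reduced form of f is (-21,14,-25)
g is negative-definite; reduce −g:
−g: flip: (1708,1008,149)→(149,-1008,1708)
−g: translate: b→-114 (≡-1008 mod 298), so (149,-1008,1708)→(149,-114,25)
−g: flip: (149,-114,25)→(25,114,149)
−g: translate: b→14 (≡114 mod 50), so (25,114,149)→(25,14,21)
−g: flip: (25,14,21)→(21,-14,25)
−g: reduced (well bottom): (21,-14,25) with a≤c, −a<b≤a
flip sign back: reduced form of g is (-21,14,-25)
reduced forms (-21, 14, -25) vs (-21, 14, -25) ⇒ equivalent

yes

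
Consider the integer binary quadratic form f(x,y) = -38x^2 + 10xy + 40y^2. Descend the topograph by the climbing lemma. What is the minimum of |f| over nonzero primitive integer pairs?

river: ρ → (40,70,-8)
river: ρ → (-8,74,22)
river: ρ → (22,58,-32)
river: ρ → (-32,70,10)
river: ρ → (10,70,-32)
river: ρ → (-32,58,22)
river: ρ → (22,74,-8)
river: ρ → (-8,70,40)
river: ρ → (40,10,-38)
river: ρ → (-38,66,12)
river: ρ → (12,78,-2)
river: ρ → (-2,78,12)
river: ρ → (12,66,-38)
river: ρ → (-38,10,40)
closes: descent 0, river 14
min |a| on river = 2

2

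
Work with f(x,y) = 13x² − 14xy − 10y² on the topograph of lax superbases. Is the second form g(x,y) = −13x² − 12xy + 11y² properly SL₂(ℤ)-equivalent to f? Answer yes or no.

D₁ = 716, D₂ = 716
river cycle of f (length 14): (-10, 14, 13), (13, 12, -11), (-11, 10, 14), (14, 18, -7), (-7, 24, 5), (5, 26, -2), (-2, 26, 5), (5, 24, -7), (-7, 18, 14), (14, 10, -11), … (4 more)
river cycle of g (length 14): (11, 12, -13), (-13, 14, 10), (10, 26, -1), (-1, 26, 10), (10, 14, -13), (-13, 12, 11), (11, 10, -14), (-14, 18, 7), (7, 24, -5), (-5, 26, 2), … (4 more)
cycles differ ⇒ inequivalent

no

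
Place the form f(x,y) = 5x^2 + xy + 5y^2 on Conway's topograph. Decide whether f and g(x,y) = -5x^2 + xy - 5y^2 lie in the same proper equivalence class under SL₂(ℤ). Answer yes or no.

D₁ = -99, D₂ = -99
f: reduced (well bottom): (5,1,5) with a≤c, −a<b≤a
g is negative-definite; reduce −g:
−g: flip: (5,-1,5)→(5,1,5)
−g: reduced (well bottom): (5,1,5) with a≤c, −a<b≤a
flip sign back: reduced form of g is (-5,-1,-5)
reduced forms (5, 1, 5) vs (-5, -1, -5) ⇒ inequivalent

no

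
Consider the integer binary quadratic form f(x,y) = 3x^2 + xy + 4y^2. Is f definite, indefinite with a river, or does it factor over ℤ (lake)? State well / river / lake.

D = b²−4ac = 1² − 4·3·4 = -47
D < 0 ⇒ definite ⇒ every region one sign ⇒ single well

well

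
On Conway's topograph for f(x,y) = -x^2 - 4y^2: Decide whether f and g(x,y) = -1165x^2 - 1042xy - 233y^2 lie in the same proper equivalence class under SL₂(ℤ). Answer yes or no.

D₁ = -16, D₂ = -16
f is negative-definite; reduce −f:
−f: reduced (well bottom): (1,0,4) with a≤c, −a<b≤a
flip sign back: reduced form of f is (-1,0,-4)
g is negative-definite; reduce −g:
−g: flip: (1165,1042,233)→(233,-1042,1165)
−g: translate: b→-110 (≡-1042 mod 466), so (233,-1042,1165)→(233,-110,13)
−g: flip: (233,-110,13)→(13,110,233)
−g: translate: b→6 (≡110 mod 26), so (13,110,233)→(13,6,1)
−g: flip: (13,6,1)→(1,-6,13)
−g: translate: b→0 (≡-6 mod 2), so (1,-6,13)→(1,0,4)
−g: reduced (well bottom): (1,0,4) with a≤c, −a<b≤a
flip sign back: reduced form of g is (-1,0,-4)
reduced forms (-1, 0, -4) vs (-1, 0, -4) ⇒ equivalent

yes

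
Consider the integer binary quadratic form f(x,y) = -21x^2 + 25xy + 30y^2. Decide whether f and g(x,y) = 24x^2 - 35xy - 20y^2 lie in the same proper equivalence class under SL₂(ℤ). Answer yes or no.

D₁ = 3145, D₂ = 3145
river cycle of f (length 46): (30, 35, -16), (-16, 29, 36), (36, 43, -9), (-9, 47, 26), (26, 5, -30), (-30, 55, 1), (1, 55, -30), (-30, 5, 26), (26, 47, -9), (-9, 43, 36), … (36 more)
river cycle of g (length 42): (-20, 35, 24), (24, 13, -31), (-31, 49, 6), (6, 47, -39), (-39, 31, 14), (14, 53, -6), (-6, 55, 5), (5, 55, -6), (-6, 53, 14), (14, 31, -39), … (32 more)
cycles differ ⇒ inequivalent

no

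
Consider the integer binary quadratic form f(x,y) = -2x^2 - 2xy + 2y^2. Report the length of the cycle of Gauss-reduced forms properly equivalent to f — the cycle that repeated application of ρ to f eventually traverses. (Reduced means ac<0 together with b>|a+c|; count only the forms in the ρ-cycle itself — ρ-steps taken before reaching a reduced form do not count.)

D = 20, ⌊√D⌋ = 4
descent: ρ → (2,2,-2)  [lands on river]
river: ρ → (-2,2,2)
ρ-cycle length = 2 (tail of 1 descent step not counted)

2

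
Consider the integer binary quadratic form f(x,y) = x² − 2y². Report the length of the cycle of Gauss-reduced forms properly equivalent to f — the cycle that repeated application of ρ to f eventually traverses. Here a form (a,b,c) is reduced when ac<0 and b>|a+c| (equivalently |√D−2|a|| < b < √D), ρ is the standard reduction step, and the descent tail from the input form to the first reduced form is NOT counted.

D = 8, ⌊√D⌋ = 2
descent: ρ → (-2,0,1)
descent: ρ → (1,2,-1)  [lands on river]
river: ρ → (-1,2,1)
ρ-cycle length = 2 (tail of 2 descent steps not counted)

2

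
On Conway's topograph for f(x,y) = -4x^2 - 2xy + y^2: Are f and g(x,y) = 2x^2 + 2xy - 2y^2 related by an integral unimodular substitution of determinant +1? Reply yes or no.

D₁ = 20, D₂ = 20
river cycle of f (length 2): (1, 4, -1), (-1, 4, 1)
river cycle of g (length 2): (-2, 2, 2), (2, 2, -2)
cycles differ ⇒ inequivalent

no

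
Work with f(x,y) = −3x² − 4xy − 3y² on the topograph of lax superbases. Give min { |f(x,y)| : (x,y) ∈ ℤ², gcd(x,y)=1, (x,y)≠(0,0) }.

translate: b→-2 (≡4 mod 6), so (3,4,3)→(3,-2,2)
flip: (3,-2,2)→(2,2,3)
reduced (well bottom): (2,2,3) with a≤c, −a<b≤a
well minimum |f| = |-2| = 2 (negative-definite)

2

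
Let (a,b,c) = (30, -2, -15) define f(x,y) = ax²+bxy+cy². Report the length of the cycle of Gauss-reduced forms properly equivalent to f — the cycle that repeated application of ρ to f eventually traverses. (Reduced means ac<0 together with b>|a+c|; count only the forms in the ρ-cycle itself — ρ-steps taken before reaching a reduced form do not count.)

D = 1804, ⌊√D⌋ = 42
descent: ρ → (-15,32,13)  [lands on river]
river: ρ → (13,20,-27)
river: ρ → (-27,34,6)
river: ρ → (6,38,-15)
river: ρ → (-15,22,22)
river: ρ → (22,22,-15)
river: ρ → (-15,38,6)
river: ρ → (6,34,-27)
river: ρ → (-27,20,13)
river: ρ → (13,32,-15)
river: ρ → (-15,28,17)
river: ρ → (17,40,-3)
river: ρ → (-3,38,30)
river: ρ → (30,22,-11)
river: ρ → (-11,22,30)
river: ρ → (30,38,-3)
river: ρ → (-3,40,17)
river: ρ → (17,28,-15)
ρ-cycle length = 18 (tail of 1 descent step not counted)

18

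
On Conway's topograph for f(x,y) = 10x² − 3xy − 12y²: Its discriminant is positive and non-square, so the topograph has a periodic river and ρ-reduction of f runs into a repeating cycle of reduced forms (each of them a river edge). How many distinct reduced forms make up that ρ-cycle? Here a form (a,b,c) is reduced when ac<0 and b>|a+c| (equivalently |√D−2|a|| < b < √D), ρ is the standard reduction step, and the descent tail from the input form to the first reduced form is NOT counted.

D = 489, ⌊√D⌋ = 22
descent: ρ → (-12,3,10)  [lands on river]
river: ρ → (10,17,-5)
river: ρ → (-5,13,16)
river: ρ → (16,19,-2)
river: ρ → (-2,21,6)
river: ρ → (6,15,-11)
river: ρ → (-11,7,10)
river: ρ → (10,13,-8)
river: ρ → (-8,19,4)
river: ρ → (4,21,-3)
river: ρ → (-3,21,4)
river: ρ → (4,19,-8)
river: ρ → (-8,13,10)
river: ρ → (10,7,-11)
river: ρ → (-11,15,6)
river: ρ → (6,21,-2)
river: ρ → (-2,19,16)
river: ρ → (16,13,-5)
river: ρ → (-5,17,10)
river: ρ → (10,3,-12)
river: ρ → (-12,21,1)
river: ρ → (1,21,-12)
ρ-cycle length = 22 (tail of 1 descent step not counted)

22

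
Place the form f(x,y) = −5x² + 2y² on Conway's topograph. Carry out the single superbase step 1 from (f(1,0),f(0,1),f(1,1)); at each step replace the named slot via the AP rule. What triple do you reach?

start (-5,2,-3) = (f(1,0),f(0,1),f(1,1))
replace slot 1: 2·(2+(-3)) − (-5) = 3 → (3,2,-3)

3,2,-3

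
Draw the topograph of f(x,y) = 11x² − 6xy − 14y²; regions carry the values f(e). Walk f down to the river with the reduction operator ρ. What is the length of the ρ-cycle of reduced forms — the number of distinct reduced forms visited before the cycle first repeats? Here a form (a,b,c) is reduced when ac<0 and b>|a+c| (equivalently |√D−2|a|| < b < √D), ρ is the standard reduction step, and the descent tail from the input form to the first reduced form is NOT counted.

D = 652, ⌊√D⌋ = 25
descent: ρ → (-14,6,11)  [lands on river]
river: ρ → (11,16,-9)
river: ρ → (-9,20,7)
river: ρ → (7,22,-6)
river: ρ → (-6,14,19)
river: ρ → (19,24,-1)
river: ρ → (-1,24,19)
river: ρ → (19,14,-6)
river: ρ → (-6,22,7)
river: ρ → (7,20,-9)
river: ρ → (-9,16,11)
river: ρ → (11,6,-14)
river: ρ → (-14,22,3)
river: ρ → (3,20,-21)
river: ρ → (-21,22,2)
river: ρ → (2,22,-21)
river: ρ → (-21,20,3)
river: ρ → (3,22,-14)
ρ-cycle length = 18 (tail of 1 descent step not counted)

18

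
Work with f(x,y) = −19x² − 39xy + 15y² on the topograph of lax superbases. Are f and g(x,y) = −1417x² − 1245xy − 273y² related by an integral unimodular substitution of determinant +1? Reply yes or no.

D₁ = 2661, D₂ = 2661
river cycle of f (length 24): (15, 39, -19), (-19, 37, 17), (17, 31, -25), (-25, 19, 23), (23, 27, -21), (-21, 15, 29), (29, 43, -7), (-7, 41, 35), (35, 29, -13), (-13, 49, 5), … (14 more)
river cycle of g (length 24): (-19, 37, 17), (17, 31, -25), (-25, 19, 23), (23, 27, -21), (-21, 15, 29), (29, 43, -7), (-7, 41, 35), (35, 29, -13), (-13, 49, 5), (5, 51, -3), … (14 more)
cycles coincide ⇒ equivalent

yes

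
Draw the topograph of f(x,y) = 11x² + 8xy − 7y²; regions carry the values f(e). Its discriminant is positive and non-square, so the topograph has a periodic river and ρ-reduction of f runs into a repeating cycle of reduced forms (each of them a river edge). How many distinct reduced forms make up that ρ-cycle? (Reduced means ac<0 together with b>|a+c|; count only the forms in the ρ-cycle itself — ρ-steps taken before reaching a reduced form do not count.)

D = 372, ⌊√D⌋ = 19
river: ρ → (-7,6,12)
river: ρ → (12,18,-1)
river: ρ → (-1,18,12)
river: ρ → (12,6,-7)
river: ρ → (-7,8,11)
river: ρ → (11,14,-4)
river: ρ → (-4,18,3)
river: ρ → (3,18,-4)
river: ρ → (-4,14,11)
river: ρ → (11,8,-7)
ρ-cycle length = 10 (tail of 0 descent steps not counted)

10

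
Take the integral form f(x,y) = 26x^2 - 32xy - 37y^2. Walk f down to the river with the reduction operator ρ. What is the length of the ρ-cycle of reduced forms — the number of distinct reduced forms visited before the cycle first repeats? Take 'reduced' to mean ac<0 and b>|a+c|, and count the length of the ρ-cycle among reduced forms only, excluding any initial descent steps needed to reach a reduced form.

D = 4872, ⌊√D⌋ = 69
descent: ρ → (-37,32,26)  [lands on river]
river: ρ → (26,20,-43)
river: ρ → (-43,66,3)
river: ρ → (3,66,-43)
river: ρ → (-43,20,26)
river: ρ → (26,32,-37)
river: ρ → (-37,42,21)
river: ρ → (21,42,-37)
ρ-cycle length = 8 (tail of 1 descent step not counted)

8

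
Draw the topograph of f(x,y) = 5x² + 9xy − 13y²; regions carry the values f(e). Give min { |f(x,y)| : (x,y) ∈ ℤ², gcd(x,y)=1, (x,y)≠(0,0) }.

river: ρ → (-13,17,1)
river: ρ → (1,17,-13)
river: ρ → (-13,9,5)
river: ρ → (5,11,-11)
river: ρ → (-11,11,5)
river: ρ → (5,9,-13)
closes: descent 0, river 6
min |a| on river = 1

1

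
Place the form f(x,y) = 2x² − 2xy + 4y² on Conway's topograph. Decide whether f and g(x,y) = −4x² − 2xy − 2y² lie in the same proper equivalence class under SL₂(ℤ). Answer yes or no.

D₁ = -28, D₂ = -28
f: translate: b→2 (≡-2 mod 4), so (2,-2,4)→(2,2,4)
f: reduced (well bottom): (2,2,4) with a≤c, −a<b≤a
g is negative-definite; reduce −g:
−g: flip: (4,2,2)→(2,-2,4)
−g: translate: b→2 (≡-2 mod 4), so (2,-2,4)→(2,2,4)
−g: reduced (well bottom): (2,2,4) with a≤c, −a<b≤a
flip sign back: reduced form of g is (-2,-2,-4)
reduced forms (2, 2, 4) vs (-2, -2, -4) ⇒ inequivalent

no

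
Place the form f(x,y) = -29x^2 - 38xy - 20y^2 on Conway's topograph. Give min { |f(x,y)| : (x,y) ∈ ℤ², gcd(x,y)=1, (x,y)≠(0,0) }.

translate: b→-20 (≡38 mod 58), so (29,38,20)→(29,-20,11)
flip: (29,-20,11)→(11,20,29)
translate: b→-2 (≡20 mod 22), so (11,20,29)→(11,-2,20)
reduced (well bottom): (11,-2,20) with a≤c, −a<b≤a
well minimum |f| = |-11| = 11 (negative-definite)

11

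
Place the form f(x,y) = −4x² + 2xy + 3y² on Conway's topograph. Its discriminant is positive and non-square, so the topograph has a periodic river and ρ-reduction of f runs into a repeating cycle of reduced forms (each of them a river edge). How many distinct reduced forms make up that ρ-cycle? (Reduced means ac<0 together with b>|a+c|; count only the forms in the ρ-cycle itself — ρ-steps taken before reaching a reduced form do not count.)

D = 52, ⌊√D⌋ = 7
river: ρ → (3,4,-3)
river: ρ → (-3,2,4)
river: ρ → (4,6,-1)
river: ρ → (-1,6,4)
river: ρ → (4,2,-3)
river: ρ → (-3,4,3)
river: ρ → (3,2,-4)
river: ρ → (-4,6,1)
river: ρ → (1,6,-4)
river: ρ → (-4,2,3)
ρ-cycle length = 10 (tail of 0 descent steps not counted)

10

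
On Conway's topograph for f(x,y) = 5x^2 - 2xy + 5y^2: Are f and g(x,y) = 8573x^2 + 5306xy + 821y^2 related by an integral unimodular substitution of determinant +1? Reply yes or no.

D₁ = -96, D₂ = -96
f: flip: (5,-2,5)→(5,2,5)
f: reduced (well bottom): (5,2,5) with a≤c, −a<b≤a
g: flip: (8573,5306,821)→(821,-5306,8573)
g: translate: b→-380 (≡-5306 mod 1642), so (821,-5306,8573)→(821,-380,44)
g: flip: (821,-380,44)→(44,380,821)
g: translate: b→28 (≡380 mod 88), so (44,380,821)→(44,28,5)
g: flip: (44,28,5)→(5,-28,44)
g: translate: b→2 (≡-28 mod 10), so (5,-28,44)→(5,2,5)
g: reduced (well bottom): (5,2,5) with a≤c, −a<b≤a
reduced forms (5, 2, 5) vs (5, 2, 5) ⇒ equivalent

yes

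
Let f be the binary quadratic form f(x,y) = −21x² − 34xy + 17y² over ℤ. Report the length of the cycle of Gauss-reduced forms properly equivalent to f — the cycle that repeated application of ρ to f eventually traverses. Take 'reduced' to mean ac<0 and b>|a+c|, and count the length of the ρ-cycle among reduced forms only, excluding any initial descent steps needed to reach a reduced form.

D = 2584, ⌊√D⌋ = 50
descent: ρ → (17,34,-21)  [lands on river]
river: ρ → (-21,50,1)
river: ρ → (1,50,-21)
river: ρ → (-21,34,17)
ρ-cycle length = 4 (tail of 1 descent step not counted)

4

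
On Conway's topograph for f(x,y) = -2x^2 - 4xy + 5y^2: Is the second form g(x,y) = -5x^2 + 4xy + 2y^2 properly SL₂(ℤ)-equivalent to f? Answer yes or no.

D₁ = 56, D₂ = 56
river cycle of f (length 4): (5, 4, -2), (-2, 4, 5), (5, 6, -1), (-1, 6, 5)
river cycle of g (length 4): (2, 4, -5), (-5, 6, 1), (1, 6, -5), (-5, 4, 2)
cycles differ ⇒ inequivalent

no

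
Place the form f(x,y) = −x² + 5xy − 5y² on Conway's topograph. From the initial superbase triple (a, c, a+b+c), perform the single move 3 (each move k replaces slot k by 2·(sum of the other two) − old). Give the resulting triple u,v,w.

start (-1,-5,-1) = (f(1,0),f(0,1),f(1,1))
replace slot 3: 2·((-1)+(-5)) − (-1) = -11 → (-1,-5,-11)

-1,-5,-11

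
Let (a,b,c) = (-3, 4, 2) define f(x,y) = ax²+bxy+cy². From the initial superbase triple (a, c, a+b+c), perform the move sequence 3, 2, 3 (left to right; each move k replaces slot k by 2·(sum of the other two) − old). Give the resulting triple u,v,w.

start (-3,2,3) = (f(1,0),f(0,1),f(1,1))
replace slot 3: 2·((-3)+2) − 3 = -5 → (-3,2,-5)
replace slot 2: 2·((-3)+(-5)) − 2 = -18 → (-3,-18,-5)
replace slot 3: 2·((-3)+(-18)) − (-5) = -37 → (-3,-18,-37)

-3,-18,-37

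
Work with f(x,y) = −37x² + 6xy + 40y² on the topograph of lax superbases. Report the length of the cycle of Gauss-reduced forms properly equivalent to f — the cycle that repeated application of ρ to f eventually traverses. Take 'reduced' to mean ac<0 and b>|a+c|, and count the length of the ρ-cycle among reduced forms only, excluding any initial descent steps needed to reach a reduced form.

D = 5956, ⌊√D⌋ = 77
river: ρ → (40,74,-3)
river: ρ → (-3,76,15)
river: ρ → (15,74,-8)
river: ρ → (-8,70,33)
river: ρ → (33,62,-16)
river: ρ → (-16,66,25)
river: ρ → (25,34,-48)
river: ρ → (-48,62,11)
river: ρ → (11,70,-24)
river: ρ → (-24,74,5)
river: ρ → (5,76,-9)
river: ρ → (-9,68,37)
river: ρ → (37,6,-40)
river: ρ → (-40,74,3)
river: ρ → (3,76,-15)
river: ρ → (-15,74,8)
river: ρ → (8,70,-33)
river: ρ → (-33,62,16)
river: ρ → (16,66,-25)
river: ρ → (-25,34,48)
river: ρ → (48,62,-11)
river: ρ → (-11,70,24)
river: ρ → (24,74,-5)
river: ρ → (-5,76,9)
river: ρ → (9,68,-37)
river: ρ → (-37,6,40)
ρ-cycle length = 26 (tail of 0 descent steps not counted)

26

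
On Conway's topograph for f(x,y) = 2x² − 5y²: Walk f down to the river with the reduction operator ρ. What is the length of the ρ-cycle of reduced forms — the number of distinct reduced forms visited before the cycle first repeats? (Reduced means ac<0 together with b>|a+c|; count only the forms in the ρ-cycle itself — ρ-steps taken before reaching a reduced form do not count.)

D = 40, ⌊√D⌋ = 6
descent: ρ → (-5,0,2)
descent: ρ → (2,4,-3)  [lands on river]
river: ρ → (-3,2,3)
river: ρ → (3,4,-2)
river: ρ → (-2,4,3)
river: ρ → (3,2,-3)
river: ρ → (-3,4,2)
ρ-cycle length = 6 (tail of 2 descent steps not counted)

6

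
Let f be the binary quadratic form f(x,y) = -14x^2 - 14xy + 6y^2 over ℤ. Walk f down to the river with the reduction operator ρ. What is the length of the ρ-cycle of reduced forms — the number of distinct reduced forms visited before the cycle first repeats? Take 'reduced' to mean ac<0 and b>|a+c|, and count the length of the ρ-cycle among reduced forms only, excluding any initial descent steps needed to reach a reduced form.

D = 532, ⌊√D⌋ = 23
descent: ρ → (6,14,-14)  [lands on river]
river: ρ → (-14,14,6)
river: ρ → (6,22,-2)
river: ρ → (-2,22,6)
ρ-cycle length = 4 (tail of 1 descent step not counted)

4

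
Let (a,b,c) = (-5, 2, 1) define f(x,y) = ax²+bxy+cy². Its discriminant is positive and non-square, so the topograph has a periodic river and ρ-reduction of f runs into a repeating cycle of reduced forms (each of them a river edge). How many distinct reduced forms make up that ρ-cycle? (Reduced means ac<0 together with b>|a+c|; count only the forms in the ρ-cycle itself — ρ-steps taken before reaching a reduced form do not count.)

D = 24, ⌊√D⌋ = 4
descent: ρ → (1,4,-2)  [lands on river]
river: ρ → (-2,4,1)
ρ-cycle length = 2 (tail of 1 descent step not counted)

2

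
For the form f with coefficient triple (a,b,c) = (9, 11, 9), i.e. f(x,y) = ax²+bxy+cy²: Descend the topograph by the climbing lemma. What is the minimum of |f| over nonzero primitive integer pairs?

translate: b→-7 (≡11 mod 18), so (9,11,9)→(9,-7,7)
flip: (9,-7,7)→(7,7,9)
reduced (well bottom): (7,7,9) with a≤c, −a<b≤a
well minimum = a = 7

7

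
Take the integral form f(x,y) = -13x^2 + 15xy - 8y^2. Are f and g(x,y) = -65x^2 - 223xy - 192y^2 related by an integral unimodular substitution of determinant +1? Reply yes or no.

D₁ = -191, D₂ = -191
f is negative-definite; reduce −f:
−f: translate: b→11 (≡-15 mod 26), so (13,-15,8)→(13,11,6)
−f: flip: (13,11,6)→(6,-11,13)
−f: translate: b→1 (≡-11 mod 12), so (6,-11,13)→(6,1,8)
−f: reduced (well bottom): (6,1,8) with a≤c, −a<b≤a
flip sign back: reduced form of f is (-6,-1,-8)
g is negative-definite; reduce −g:
−g: translate: b→-37 (≡223 mod 130), so (65,223,192)→(65,-37,6)
−g: flip: (65,-37,6)→(6,37,65)
−g: translate: b→1 (≡37 mod 12), so (6,37,65)→(6,1,8)
−g: reduced (well bottom): (6,1,8) with a≤c, −a<b≤a
flip sign back: reduced form of g is (-6,-1,-8)
reduced forms (-6, -1, -8) vs (-6, -1, -8) ⇒ equivalent

yes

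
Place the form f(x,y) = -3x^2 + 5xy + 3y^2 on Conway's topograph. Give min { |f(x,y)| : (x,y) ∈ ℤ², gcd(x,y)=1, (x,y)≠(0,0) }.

river: ρ → (3,7,-1)
river: ρ → (-1,7,3)
river: ρ → (3,5,-3)
river: ρ → (-3,7,1)
river: ρ → (1,7,-3)
river: ρ → (-3,5,3)
closes: descent 0, river 6
min |a| on river = 1

1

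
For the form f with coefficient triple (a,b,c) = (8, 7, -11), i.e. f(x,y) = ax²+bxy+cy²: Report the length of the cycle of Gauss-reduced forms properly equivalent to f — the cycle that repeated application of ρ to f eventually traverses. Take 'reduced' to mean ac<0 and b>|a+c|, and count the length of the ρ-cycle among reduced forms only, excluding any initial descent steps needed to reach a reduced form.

D = 401, ⌊√D⌋ = 20
river: ρ → (-11,15,4)
river: ρ → (4,17,-7)
river: ρ → (-7,11,10)
river: ρ → (10,9,-8)
river: ρ → (-8,7,11)
river: ρ → (11,15,-4)
river: ρ → (-4,17,7)
river: ρ → (7,11,-10)
river: ρ → (-10,9,8)
river: ρ → (8,7,-11)
ρ-cycle length = 10 (tail of 0 descent steps not counted)

10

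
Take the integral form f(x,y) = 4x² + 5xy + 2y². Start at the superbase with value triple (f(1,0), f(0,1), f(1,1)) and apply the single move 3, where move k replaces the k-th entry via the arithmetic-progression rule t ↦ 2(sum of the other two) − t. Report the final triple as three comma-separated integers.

start (4,2,11) = (f(1,0),f(0,1),f(1,1))
replace slot 3: 2·(4+2) − 11 = 1 → (4,2,1)

4,2,1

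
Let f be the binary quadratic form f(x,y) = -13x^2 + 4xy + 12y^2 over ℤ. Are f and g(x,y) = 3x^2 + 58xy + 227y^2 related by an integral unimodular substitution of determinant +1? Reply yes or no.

D₁ = 640, D₂ = 640
river cycle of f (length 8): (12, 20, -5), (-5, 20, 12), (12, 4, -13), (-13, 22, 3), (3, 20, -20), (-20, 20, 3), (3, 22, -13), (-13, 4, 12)
river cycle of g (length 8): (3, 22, -13), (-13, 4, 12), (12, 20, -5), (-5, 20, 12), (12, 4, -13), (-13, 22, 3), (3, 20, -20), (-20, 20, 3)
cycles coincide ⇒ equivalent

yes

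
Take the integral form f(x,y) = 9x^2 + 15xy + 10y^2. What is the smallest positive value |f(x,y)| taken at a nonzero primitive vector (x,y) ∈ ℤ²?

translate: b→-3 (≡15 mod 18), so (9,15,10)→(9,-3,4)
flip: (9,-3,4)→(4,3,9)
reduced (well bottom): (4,3,9) with a≤c, −a<b≤a
well minimum = a = 4

4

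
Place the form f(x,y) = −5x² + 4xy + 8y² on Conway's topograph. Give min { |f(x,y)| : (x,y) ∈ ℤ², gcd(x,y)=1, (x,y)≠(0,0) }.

river: ρ → (8,12,-1)
river: ρ → (-1,12,8)
river: ρ → (8,4,-5)
river: ρ → (-5,6,7)
river: ρ → (7,8,-4)
river: ρ → (-4,8,7)
river: ρ → (7,6,-5)
river: ρ → (-5,4,8)
closes: descent 0, river 8
min |a| on river = 1

1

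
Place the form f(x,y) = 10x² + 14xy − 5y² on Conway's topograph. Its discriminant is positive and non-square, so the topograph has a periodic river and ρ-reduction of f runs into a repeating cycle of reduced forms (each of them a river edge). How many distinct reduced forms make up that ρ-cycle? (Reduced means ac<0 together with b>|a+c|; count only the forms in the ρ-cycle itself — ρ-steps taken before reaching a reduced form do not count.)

D = 396, ⌊√D⌋ = 19
river: ρ → (-5,16,7)
river: ρ → (7,12,-9)
river: ρ → (-9,6,10)
river: ρ → (10,14,-5)
ρ-cycle length = 4 (tail of 0 descent steps not counted)

4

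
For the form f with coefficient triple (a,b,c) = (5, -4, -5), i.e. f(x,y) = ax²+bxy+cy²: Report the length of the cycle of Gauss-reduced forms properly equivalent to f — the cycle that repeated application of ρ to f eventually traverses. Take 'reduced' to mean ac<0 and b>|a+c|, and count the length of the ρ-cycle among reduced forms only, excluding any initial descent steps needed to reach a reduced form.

D = 116, ⌊√D⌋ = 10
descent: ρ → (-5,4,5)  [lands on river]
river: ρ → (5,6,-4)
river: ρ → (-4,10,1)
river: ρ → (1,10,-4)
river: ρ → (-4,6,5)
river: ρ → (5,4,-5)
river: ρ → (-5,6,4)
river: ρ → (4,10,-1)
river: ρ → (-1,10,4)
river: ρ → (4,6,-5)
ρ-cycle length = 10 (tail of 1 descent step not counted)

10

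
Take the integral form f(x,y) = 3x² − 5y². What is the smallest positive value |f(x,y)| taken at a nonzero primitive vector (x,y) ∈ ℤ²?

descent: ρ → (-5,0,3)
descent: ρ → (3,6,-2)  [lands on river]
river: ρ → (-2,6,3)
closes: descent 2, river 2
min |a| on river = 2

2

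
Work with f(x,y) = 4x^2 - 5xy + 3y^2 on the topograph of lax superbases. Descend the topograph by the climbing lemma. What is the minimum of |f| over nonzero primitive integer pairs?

translate: b→3 (≡-5 mod 8), so (4,-5,3)→(4,3,2)
flip: (4,3,2)→(2,-3,4)
translate: b→1 (≡-3 mod 4), so (2,-3,4)→(2,1,3)
reduced (well bottom): (2,1,3) with a≤c, −a<b≤a
well minimum = a = 2

2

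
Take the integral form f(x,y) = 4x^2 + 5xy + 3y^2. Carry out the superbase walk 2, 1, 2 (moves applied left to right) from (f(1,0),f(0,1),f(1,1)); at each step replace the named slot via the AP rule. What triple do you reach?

start (4,3,12) = (f(1,0),f(0,1),f(1,1))
replace slot 2: 2·(4+12) − 3 = 29 → (4,29,12)
replace slot 1: 2·(29+12) − 4 = 78 → (78,29,12)
replace slot 2: 2·(78+12) − 29 = 151 → (78,151,12)

78,151,12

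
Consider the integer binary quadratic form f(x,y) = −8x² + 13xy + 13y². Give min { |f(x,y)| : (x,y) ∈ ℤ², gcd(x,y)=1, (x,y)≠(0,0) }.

river: ρ → (13,13,-8)
river: ρ → (-8,19,7)
river: ρ → (7,23,-2)
river: ρ → (-2,21,18)
river: ρ → (18,15,-5)
river: ρ → (-5,15,18)
river: ρ → (18,21,-2)
river: ρ → (-2,23,7)
river: ρ → (7,19,-8)
river: ρ → (-8,13,13)
closes: descent 0, river 10
min |a| on river = 2

2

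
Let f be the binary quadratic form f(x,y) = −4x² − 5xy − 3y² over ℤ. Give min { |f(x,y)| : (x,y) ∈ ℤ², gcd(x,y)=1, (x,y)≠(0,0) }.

translate: b→-3 (≡5 mod 8), so (4,5,3)→(4,-3,2)
flip: (4,-3,2)→(2,3,4)
translate: b→-1 (≡3 mod 4), so (2,3,4)→(2,-1,3)
reduced (well bottom): (2,-1,3) with a≤c, −a<b≤a
well minimum |f| = |-2| = 2 (negative-definite)

2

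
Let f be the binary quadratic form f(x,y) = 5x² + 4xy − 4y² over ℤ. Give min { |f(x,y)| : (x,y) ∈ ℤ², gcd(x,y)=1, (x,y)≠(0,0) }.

river: ρ → (-4,4,5)
river: ρ → (5,6,-3)
river: ρ → (-3,6,5)
river: ρ → (5,4,-4)
closes: descent 0, river 4
min |a| on river = 3

3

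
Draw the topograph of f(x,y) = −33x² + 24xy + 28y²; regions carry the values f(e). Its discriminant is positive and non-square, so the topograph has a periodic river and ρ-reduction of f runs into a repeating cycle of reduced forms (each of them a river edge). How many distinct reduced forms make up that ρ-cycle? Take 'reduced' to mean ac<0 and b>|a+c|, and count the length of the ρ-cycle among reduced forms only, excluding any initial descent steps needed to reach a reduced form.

D = 4272, ⌊√D⌋ = 65
river: ρ → (28,32,-29)
river: ρ → (-29,26,31)
river: ρ → (31,36,-24)
river: ρ → (-24,60,7)
river: ρ → (7,52,-56)
river: ρ → (-56,60,3)
river: ρ → (3,60,-56)
river: ρ → (-56,52,7)
river: ρ → (7,60,-24)
river: ρ → (-24,36,31)
river: ρ → (31,26,-29)
river: ρ → (-29,32,28)
river: ρ → (28,24,-33)
river: ρ → (-33,42,19)
river: ρ → (19,34,-41)
river: ρ → (-41,48,12)
river: ρ → (12,48,-41)
river: ρ → (-41,34,19)
river: ρ → (19,42,-33)
river: ρ → (-33,24,28)
ρ-cycle length = 20 (tail of 0 descent steps not counted)

20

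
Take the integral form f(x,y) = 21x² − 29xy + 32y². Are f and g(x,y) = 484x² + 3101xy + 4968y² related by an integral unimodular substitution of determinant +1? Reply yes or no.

D₁ = -1847, D₂ = -1847
f: translate: b→13 (≡-29 mod 42), so (21,-29,32)→(21,13,24)
f: reduced (well bottom): (21,13,24) with a≤c, −a<b≤a
g: translate: b→197 (≡3101 mod 968), so (484,3101,4968)→(484,197,21)
g: flip: (484,197,21)→(21,-197,484)
g: translate: b→13 (≡-197 mod 42), so (21,-197,484)→(21,13,24)
g: reduced (well bottom): (21,13,24) with a≤c, −a<b≤a
reduced forms (21, 13, 24) vs (21, 13, 24) ⇒ equivalent

yes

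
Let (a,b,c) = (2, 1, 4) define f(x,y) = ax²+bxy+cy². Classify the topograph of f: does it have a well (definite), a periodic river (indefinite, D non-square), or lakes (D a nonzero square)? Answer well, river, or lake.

D = b²−4ac = 1² − 4·2·4 = -31
D < 0 ⇒ definite ⇒ every region one sign ⇒ single well

well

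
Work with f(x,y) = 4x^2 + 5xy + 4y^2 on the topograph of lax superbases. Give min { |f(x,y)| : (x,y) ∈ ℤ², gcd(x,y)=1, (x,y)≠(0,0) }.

translate: b→-3 (≡5 mod 8), so (4,5,4)→(4,-3,3)
flip: (4,-3,3)→(3,3,4)
reduced (well bottom): (3,3,4) with a≤c, −a<b≤a
well minimum = a = 3

3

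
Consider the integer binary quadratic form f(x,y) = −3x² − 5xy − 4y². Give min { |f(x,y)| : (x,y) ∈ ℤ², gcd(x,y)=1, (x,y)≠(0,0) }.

translate: b→-1 (≡5 mod 6), so (3,5,4)→(3,-1,2)
flip: (3,-1,2)→(2,1,3)
reduced (well bottom): (2,1,3) with a≤c, −a<b≤a
well minimum |f| = |-2| = 2 (negative-definite)

2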